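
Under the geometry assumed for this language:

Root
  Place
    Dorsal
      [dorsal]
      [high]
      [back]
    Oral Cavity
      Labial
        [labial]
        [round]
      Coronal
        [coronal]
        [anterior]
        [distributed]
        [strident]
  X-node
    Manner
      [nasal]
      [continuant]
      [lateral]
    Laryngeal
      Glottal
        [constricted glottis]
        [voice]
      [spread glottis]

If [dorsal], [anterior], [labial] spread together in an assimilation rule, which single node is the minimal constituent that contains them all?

[dorsal]: Root ▹ Place ▹ Dorsal ▹ [dorsal].
[anterior]: Root ▹ Place ▹ Oral Cavity ▹ Coronal ▹ [anterior].
[labial]: Root ▹ Place ▹ Oral Cavity ▹ Labial ▹ [labial].
These paths first converge at Place; no daughter of Place dominates all 3 features, so Place is the minimal constituent.

Place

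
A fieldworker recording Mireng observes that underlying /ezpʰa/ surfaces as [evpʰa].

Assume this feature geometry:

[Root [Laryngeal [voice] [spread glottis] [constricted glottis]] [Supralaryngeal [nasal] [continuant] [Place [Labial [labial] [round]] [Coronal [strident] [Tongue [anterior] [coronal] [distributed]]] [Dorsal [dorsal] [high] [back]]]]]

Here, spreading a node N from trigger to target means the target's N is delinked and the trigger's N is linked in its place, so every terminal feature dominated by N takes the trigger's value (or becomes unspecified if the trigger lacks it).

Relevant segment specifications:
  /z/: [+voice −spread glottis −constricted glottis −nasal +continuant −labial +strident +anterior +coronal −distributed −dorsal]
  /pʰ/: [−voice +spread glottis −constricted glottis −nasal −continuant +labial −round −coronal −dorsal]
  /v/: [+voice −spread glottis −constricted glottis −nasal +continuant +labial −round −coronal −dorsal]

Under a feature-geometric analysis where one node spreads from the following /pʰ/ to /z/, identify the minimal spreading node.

Comparing /z/ with its surface form [v], the features that change are [labial], [round], [coronal], [anterior], [distributed], [strident].
Tracing each changed feature up the tree, the paths first meet at Place; any lower node misses at least one of them.
Spreading Place from /pʰ/ overwrites each of those terminals with /pʰ/'s values, yielding exactly [v].
[continuant] — on which /pʰ/ differs from /z/ — is unchanged, so neither Supralaryngeal nor anything higher can have spread; the constituent is no larger than Place.

Place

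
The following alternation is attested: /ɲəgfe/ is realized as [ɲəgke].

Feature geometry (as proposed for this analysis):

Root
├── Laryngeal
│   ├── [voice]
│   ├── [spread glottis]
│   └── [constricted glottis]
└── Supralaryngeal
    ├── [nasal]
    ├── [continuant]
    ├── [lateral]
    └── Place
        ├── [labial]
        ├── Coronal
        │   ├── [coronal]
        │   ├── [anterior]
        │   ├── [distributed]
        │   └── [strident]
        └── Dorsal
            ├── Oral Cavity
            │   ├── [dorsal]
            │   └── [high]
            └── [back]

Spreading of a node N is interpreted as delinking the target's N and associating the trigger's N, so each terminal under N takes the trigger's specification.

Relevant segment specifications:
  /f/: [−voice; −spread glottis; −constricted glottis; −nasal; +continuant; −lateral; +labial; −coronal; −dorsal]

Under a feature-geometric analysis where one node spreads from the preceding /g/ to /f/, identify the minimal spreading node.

Comparing /f/ with its surface form [k], the features that change are [continuant], [labial], [dorsal], [high], [back].
The smallest constituent containing every changed terminal is Supralaryngeal — each of its daughters lacks at least one of the affected features.
Delinking /f/'s Supralaryngeal and associating /g/'s Supralaryngeal gives precisely the feature bundle of [k].
Since [voice] is preserved even though /g/ disagrees there, no node above Supralaryngeal spread.

Supralaryngeal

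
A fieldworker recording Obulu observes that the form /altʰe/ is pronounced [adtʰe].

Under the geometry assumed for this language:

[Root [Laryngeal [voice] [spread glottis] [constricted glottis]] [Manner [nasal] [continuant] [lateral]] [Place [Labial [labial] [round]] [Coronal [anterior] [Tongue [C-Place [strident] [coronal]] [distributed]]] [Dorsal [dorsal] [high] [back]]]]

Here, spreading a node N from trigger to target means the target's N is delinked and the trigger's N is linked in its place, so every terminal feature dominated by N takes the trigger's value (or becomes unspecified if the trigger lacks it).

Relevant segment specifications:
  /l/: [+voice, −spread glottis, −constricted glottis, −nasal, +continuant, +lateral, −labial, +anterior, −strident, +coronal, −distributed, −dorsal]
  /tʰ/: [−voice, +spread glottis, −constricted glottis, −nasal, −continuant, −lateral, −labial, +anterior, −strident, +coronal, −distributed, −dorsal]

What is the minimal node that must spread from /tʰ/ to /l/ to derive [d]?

Manner

Feature comparison: [continuant], [lateral] differ between /l/ and [d]; the remaining terminals match.
In this geometry the lowest node dominating all of them is Manner: every daughter of Manner dominates only a proper subset, so no lower node suffices.
Delinking /l/'s Manner and associating /tʰ/'s Manner gives precisely the feature bundle of [d].
Had Root spread, [spread glottis], [voice] would have taken /tʰ/'s values; they stay as in /l/, confirming the spreading constituent is exactly Manner.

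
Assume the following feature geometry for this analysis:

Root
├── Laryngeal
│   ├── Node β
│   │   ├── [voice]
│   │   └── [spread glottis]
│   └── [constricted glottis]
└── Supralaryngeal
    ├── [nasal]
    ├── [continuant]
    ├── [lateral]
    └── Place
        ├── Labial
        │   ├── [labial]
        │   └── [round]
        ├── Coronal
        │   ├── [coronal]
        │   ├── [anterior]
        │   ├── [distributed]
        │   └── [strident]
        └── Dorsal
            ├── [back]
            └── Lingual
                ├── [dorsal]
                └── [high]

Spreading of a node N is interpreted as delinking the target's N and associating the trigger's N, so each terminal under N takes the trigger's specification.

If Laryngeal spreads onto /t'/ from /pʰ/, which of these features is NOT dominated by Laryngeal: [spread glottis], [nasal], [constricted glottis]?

The terminals dominated by Laryngeal are [voice], [spread glottis], [constricted glottis].
Of the listed options, [spread glottis], [constricted glottis] are among these and would be overwritten by spreading Laryngeal.
[nasal] is not within the Laryngeal subtree (it hangs from Supralaryngeal), so /t'/'s [nasal] value survives.

[nasal]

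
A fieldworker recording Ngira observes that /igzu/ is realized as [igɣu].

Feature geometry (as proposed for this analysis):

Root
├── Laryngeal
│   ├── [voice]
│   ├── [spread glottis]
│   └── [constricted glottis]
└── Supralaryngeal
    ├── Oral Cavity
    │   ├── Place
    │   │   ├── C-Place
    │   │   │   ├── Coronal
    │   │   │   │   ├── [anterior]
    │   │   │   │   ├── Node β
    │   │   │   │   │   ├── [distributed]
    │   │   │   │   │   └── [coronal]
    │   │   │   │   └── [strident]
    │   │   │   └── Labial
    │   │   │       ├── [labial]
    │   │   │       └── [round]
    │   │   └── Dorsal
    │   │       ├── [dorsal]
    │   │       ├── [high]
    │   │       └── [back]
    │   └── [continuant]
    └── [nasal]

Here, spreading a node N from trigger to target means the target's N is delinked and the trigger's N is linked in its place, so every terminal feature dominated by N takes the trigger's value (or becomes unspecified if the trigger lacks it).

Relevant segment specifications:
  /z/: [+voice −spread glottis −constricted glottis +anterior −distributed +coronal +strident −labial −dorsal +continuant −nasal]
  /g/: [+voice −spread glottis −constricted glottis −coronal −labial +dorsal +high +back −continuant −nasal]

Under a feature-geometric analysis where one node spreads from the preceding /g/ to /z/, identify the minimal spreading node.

/z/ and [ɣ] differ in [coronal], [anterior], [distributed], [strident], [dorsal], [high], [back]; every other specified feature is identical.
Tracing each changed feature up the tree, the paths first meet at Place; any lower node misses at least one of them.
If Place spreads, every terminal under it takes /g/'s value, producing [ɣ] as observed.
[continuant] — on which /g/ differs from /z/ — is unchanged, so neither Oral Cavity nor anything higher can have spread; the constituent is no larger than Place.

Place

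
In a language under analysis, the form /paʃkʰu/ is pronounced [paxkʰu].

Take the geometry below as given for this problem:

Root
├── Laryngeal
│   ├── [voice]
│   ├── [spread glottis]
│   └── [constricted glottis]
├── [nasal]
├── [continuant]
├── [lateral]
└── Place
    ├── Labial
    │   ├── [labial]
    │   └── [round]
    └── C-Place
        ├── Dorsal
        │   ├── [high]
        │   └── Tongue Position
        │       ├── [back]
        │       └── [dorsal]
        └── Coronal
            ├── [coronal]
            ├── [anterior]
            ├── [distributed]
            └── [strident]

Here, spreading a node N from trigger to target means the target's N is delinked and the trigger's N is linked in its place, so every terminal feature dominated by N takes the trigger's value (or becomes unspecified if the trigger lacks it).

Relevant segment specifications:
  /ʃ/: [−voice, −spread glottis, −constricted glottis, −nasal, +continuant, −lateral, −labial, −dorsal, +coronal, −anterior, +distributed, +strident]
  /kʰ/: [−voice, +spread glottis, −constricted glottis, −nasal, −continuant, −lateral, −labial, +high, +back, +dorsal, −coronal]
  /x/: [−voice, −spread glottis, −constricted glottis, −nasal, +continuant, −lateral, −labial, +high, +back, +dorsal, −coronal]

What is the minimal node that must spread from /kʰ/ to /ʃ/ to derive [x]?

C-Place

/ʃ/ and [x] differ in [coronal], [anterior], [distributed], [strident], [dorsal], [high], [back]; every other specified feature is identical.
Tracing each changed feature up the tree, the paths first meet at C-Place; any lower node misses at least one of them.
Delinking /ʃ/'s C-Place and associating /kʰ/'s C-Place gives precisely the feature bundle of [x].
[spread glottis], [continuant] stay as in /ʃ/ although /kʰ/ differs there, so no node dominating them spread; among the remaining candidates C-Place is the lowest that derives the output.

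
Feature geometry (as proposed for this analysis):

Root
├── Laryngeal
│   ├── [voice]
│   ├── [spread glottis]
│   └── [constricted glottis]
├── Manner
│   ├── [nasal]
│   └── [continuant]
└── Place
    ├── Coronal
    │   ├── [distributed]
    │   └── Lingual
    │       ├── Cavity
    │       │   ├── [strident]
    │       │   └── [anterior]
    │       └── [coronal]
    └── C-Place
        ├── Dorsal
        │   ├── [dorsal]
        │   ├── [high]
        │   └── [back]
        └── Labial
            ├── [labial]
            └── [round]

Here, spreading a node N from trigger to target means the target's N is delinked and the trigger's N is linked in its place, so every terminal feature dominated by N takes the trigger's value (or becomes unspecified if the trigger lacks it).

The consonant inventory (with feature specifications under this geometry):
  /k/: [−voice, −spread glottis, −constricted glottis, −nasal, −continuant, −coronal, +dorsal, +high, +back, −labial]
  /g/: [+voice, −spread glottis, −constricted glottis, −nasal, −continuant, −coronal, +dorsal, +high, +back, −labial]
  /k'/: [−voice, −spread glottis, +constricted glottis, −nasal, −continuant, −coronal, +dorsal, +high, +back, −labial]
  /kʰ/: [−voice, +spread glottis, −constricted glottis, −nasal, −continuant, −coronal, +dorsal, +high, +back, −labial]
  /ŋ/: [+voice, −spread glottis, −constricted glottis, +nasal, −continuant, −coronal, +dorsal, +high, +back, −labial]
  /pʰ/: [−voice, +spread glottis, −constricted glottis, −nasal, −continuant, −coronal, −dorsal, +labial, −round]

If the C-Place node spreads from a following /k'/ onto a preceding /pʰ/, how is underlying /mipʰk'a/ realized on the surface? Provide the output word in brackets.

The C-Place node dominates the terminals [dorsal], [high], [back], [labial], [round].
The target acquires /k'/'s values for everything under C-Place — [+dorsal], [+high], [+back], [−labial] — while keeping its own [voice], [spread glottis], [constricted glottis], ….
This feature bundle is that of [kʰ], so /mipʰk'a/ surfaces as [mikʰk'a].

[mikʰk'a]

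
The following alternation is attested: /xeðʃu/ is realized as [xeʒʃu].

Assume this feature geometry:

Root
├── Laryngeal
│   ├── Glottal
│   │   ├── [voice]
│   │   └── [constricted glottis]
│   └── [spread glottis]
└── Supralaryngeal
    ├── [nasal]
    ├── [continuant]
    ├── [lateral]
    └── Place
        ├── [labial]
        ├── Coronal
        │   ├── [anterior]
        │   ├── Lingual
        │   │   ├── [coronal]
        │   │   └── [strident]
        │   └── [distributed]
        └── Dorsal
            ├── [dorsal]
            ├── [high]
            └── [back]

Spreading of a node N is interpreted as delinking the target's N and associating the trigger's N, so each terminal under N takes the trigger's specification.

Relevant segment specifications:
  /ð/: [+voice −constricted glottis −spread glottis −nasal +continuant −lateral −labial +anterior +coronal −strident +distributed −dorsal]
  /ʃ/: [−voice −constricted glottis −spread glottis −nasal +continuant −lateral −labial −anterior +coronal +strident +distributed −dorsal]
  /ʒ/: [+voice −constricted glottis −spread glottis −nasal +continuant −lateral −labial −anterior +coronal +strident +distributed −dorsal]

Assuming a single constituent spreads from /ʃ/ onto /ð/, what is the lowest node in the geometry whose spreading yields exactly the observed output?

Feature comparison: [anterior], [strident] differ between /ð/ and [ʒ]; the remaining terminals match.
Tracing each changed feature up the tree, the paths first meet at Coronal; any lower node misses at least one of them.
Delinking /ð/'s Coronal and associating /ʃ/'s Coronal gives precisely the feature bundle of [ʒ].
[voice] stays as in /ð/ although /ʃ/ differs there, so no node dominating it spread; among the remaining candidates Coronal is the lowest that derives the output.

Coronal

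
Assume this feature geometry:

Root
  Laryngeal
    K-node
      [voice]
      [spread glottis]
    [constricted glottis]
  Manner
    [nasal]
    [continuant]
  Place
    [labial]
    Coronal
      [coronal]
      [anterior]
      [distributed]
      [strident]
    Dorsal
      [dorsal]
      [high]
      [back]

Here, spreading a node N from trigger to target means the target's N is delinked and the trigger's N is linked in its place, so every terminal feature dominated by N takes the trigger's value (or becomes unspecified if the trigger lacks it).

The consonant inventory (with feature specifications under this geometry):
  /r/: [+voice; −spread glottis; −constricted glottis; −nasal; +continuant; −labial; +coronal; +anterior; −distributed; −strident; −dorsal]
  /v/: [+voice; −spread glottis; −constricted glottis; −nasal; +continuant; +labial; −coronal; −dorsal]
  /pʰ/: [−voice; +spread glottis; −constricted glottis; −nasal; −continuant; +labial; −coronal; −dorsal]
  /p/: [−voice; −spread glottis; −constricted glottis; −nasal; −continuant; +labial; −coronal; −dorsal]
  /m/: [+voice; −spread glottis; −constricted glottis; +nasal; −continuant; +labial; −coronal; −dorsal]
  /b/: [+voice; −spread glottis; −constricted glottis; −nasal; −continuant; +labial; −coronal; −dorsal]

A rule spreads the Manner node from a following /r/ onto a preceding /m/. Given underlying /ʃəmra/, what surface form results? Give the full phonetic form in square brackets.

The Manner node dominates the terminals [nasal], [continuant].
The target acquires /r/'s values for everything under Manner — [−nasal], [+continuant] — while keeping its own [voice], [spread glottis], [constricted glottis], ….
Among the inventory, only /v/ has exactly this specification, giving the surface form [ʃəvra].

[ʃəvra]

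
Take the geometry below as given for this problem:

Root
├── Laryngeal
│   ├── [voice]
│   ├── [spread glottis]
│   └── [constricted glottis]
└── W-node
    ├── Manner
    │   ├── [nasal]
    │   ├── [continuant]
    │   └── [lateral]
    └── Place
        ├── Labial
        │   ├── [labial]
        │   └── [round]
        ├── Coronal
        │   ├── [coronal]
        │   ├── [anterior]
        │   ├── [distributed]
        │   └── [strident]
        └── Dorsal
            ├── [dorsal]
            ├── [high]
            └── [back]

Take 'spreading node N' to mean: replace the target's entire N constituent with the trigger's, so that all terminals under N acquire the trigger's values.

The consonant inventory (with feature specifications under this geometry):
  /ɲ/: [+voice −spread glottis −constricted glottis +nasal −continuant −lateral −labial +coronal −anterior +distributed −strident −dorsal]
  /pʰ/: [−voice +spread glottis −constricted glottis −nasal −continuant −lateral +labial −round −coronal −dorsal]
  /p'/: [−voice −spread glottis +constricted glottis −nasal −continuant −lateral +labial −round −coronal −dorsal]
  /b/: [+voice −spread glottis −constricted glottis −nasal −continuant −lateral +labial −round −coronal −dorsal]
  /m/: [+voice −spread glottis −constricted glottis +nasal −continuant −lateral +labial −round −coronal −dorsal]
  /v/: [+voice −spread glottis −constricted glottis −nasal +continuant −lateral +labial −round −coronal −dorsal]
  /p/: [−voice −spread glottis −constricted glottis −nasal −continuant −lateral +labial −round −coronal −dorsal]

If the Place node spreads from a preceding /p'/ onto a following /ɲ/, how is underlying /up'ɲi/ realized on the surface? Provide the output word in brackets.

[up'mi]

Terminals under Place in this geometry: [labial], [round], [coronal], [anterior], [distributed], [strident], [dorsal], [high], [back].
After delinking /ɲ/'s Place and linking /p'/'s, the affected terminals become [+labial], [−round], [−coronal], [−dorsal]; [voice], [spread glottis], [constricted glottis], … (outside Place) are retained from /ɲ/.
This feature bundle is that of [m], so /up'ɲi/ surfaces as [up'mi].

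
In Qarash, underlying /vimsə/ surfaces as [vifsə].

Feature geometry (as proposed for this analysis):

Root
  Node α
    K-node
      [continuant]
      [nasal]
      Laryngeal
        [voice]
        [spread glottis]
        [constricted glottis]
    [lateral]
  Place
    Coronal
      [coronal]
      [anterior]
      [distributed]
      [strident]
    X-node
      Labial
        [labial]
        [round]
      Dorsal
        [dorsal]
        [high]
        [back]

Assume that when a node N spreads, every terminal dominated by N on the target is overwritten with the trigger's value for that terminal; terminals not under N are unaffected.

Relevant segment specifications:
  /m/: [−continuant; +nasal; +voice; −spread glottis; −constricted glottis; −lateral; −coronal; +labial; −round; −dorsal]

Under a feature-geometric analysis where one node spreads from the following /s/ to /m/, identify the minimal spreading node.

/m/ and [f] differ in [voice], [nasal], [continuant]; every other specified feature is identical.
Tracing each changed feature up the tree, the paths first meet at K-node; any lower node misses at least one of them.
Delinking /m/'s K-node and associating /s/'s K-node gives precisely the feature bundle of [f].
Features on which the two segments disagree outside K-node, such as [labial], [coronal], are unchanged — nothing dominating them spread, and K-node is the minimal sufficient constituent.

K-node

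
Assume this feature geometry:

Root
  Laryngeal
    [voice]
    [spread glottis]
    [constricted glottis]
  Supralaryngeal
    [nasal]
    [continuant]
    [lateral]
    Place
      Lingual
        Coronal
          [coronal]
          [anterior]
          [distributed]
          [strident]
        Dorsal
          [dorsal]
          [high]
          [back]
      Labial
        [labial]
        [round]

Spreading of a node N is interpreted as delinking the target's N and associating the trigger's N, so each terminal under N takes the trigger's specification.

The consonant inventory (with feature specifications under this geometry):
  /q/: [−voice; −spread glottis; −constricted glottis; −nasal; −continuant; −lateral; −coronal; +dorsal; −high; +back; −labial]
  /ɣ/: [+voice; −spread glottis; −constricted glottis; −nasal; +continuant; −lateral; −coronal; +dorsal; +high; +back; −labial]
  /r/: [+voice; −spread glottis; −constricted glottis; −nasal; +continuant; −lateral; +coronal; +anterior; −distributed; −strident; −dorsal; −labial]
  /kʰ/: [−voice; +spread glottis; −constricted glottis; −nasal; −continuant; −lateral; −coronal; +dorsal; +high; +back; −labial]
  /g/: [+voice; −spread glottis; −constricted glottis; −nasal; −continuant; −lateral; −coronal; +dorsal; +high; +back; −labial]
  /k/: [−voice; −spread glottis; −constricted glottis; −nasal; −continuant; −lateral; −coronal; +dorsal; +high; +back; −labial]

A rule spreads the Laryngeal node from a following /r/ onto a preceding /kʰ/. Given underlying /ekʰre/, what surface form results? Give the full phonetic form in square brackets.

The Laryngeal node dominates the terminals [voice], [spread glottis], [constricted glottis].
After delinking /kʰ/'s Laryngeal and linking /r/'s, the affected terminals become [+voice], [−spread glottis], [−constricted glottis]; [nasal], [continuant], [lateral], … (outside Laryngeal) are retained from /kʰ/.
This feature bundle is that of [g], so /ekʰre/ surfaces as [egre].

[egre]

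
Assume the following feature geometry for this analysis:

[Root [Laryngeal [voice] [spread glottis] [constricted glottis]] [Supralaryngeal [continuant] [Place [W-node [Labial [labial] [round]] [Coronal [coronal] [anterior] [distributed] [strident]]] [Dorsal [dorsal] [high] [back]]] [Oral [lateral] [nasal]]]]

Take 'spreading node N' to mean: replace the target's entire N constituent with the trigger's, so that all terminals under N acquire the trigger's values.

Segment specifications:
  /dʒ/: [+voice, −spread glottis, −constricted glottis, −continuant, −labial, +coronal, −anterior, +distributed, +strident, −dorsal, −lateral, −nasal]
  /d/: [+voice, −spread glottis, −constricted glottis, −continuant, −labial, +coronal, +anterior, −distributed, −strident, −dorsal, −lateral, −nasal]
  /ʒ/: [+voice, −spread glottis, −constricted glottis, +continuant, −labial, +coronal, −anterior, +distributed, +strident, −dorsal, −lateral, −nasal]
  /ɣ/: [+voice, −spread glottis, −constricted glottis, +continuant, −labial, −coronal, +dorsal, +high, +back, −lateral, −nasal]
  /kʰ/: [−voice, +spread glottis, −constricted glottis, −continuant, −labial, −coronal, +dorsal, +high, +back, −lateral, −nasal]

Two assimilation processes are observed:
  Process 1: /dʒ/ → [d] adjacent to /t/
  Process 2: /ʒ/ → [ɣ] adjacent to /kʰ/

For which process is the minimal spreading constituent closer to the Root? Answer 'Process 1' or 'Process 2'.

Process 2

In Process 1, [anterior], [distributed], [strident] change, so the minimal spreading node is Coronal at depth 4.
Process 2: the features that change are [coronal], [anterior], [distributed], [strident], [dorsal], [high], [back]; the minimal node is Place (depth 2).
Depth 2 < depth 4; Process 2 involves the structurally higher constituent Place.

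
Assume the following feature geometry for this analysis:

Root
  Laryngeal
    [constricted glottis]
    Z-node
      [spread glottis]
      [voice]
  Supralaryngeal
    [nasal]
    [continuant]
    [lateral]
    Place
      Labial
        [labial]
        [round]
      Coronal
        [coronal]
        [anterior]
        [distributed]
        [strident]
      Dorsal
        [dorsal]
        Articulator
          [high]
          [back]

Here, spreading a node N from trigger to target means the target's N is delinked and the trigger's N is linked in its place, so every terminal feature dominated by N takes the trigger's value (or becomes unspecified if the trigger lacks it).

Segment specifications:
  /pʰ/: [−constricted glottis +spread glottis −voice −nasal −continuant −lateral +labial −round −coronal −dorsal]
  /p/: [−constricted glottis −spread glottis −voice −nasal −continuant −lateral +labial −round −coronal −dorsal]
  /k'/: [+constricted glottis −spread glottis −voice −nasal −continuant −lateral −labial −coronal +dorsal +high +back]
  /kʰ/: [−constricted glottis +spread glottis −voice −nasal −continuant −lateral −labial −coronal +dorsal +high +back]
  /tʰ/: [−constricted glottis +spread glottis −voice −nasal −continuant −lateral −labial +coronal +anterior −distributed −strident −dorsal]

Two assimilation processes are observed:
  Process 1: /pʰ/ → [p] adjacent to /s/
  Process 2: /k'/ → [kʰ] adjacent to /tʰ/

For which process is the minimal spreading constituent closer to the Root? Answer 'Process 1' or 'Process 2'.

Process 2

In Process 1, [spread glottis] changes, so the minimal spreading node is [spread glottis] at depth 3.
In Process 2, [spread glottis], [constricted glottis] change, so the minimal spreading node is Laryngeal at depth 1.
Depth 1 < depth 3; Process 2 involves the structurally higher constituent Laryngeal.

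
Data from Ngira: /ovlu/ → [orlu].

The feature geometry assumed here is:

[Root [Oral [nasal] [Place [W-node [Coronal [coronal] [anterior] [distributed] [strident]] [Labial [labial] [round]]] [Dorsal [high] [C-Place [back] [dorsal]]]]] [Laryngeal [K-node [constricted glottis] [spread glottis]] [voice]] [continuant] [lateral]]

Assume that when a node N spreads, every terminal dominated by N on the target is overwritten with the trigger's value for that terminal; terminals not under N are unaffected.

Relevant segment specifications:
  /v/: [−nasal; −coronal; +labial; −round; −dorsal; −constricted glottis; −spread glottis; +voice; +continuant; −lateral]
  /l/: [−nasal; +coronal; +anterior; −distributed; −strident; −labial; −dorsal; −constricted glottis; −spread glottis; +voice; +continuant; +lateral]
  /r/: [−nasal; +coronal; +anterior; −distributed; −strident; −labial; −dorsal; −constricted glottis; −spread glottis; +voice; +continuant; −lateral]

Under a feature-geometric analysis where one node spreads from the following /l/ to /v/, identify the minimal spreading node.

W-node

Comparing /v/ with its surface form [r], the features that change are [labial], [round], [coronal], [anterior], [distributed], [strident].
In this geometry the lowest node dominating all of them is W-node: every daughter of W-node dominates only a proper subset, so no lower node suffices.
Delinking /v/'s W-node and associating /l/'s W-node gives precisely the feature bundle of [r].
[lateral], a feature on which the two segments disagree outside W-node, is unchanged — nothing dominating it spread, and W-node is the minimal sufficient constituent.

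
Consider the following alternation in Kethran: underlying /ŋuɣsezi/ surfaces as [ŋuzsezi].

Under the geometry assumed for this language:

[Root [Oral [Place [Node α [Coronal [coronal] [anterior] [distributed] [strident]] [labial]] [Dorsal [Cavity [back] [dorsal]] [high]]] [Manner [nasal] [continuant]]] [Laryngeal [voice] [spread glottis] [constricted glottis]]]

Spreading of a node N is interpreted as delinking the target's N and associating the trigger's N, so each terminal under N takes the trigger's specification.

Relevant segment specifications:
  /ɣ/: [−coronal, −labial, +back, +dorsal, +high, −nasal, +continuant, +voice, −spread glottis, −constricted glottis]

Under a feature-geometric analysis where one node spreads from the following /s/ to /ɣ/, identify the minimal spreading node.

Place

Feature comparison: [coronal], [anterior], [distributed], [strident], [dorsal], [high], [back] differ between /ɣ/ and [z]; the remaining terminals match.
In this geometry the lowest node dominating all of them is Place: every daughter of Place dominates only a proper subset, so no lower node suffices.
If Place spreads, every terminal under it takes /s/'s value, producing [z] as observed.
[voice] stays as in /ɣ/ although /s/ differs there, so no node dominating it spread; among the remaining candidates Place is the lowest that derives the output.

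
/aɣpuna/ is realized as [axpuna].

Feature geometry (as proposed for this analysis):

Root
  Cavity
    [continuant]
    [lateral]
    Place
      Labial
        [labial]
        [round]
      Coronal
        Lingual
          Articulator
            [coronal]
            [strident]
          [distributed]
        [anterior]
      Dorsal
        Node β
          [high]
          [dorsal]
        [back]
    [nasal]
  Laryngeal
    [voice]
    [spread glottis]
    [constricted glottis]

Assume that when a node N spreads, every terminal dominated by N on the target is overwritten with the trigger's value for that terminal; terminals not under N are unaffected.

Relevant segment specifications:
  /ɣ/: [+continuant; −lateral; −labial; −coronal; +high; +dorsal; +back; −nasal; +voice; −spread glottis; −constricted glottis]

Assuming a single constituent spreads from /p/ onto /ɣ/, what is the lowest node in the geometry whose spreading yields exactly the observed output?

[voice]

Feature comparison: [voice] differs between /ɣ/ and [x]; the remaining terminals match.
With a single altered terminal, the smallest constituent that could spread is that terminal — [voice].
[dorsal], [continuant] stay as in /ɣ/ although /p/ differs there, so no node dominating them spread; among the remaining candidates [voice] is the lowest that derives the output.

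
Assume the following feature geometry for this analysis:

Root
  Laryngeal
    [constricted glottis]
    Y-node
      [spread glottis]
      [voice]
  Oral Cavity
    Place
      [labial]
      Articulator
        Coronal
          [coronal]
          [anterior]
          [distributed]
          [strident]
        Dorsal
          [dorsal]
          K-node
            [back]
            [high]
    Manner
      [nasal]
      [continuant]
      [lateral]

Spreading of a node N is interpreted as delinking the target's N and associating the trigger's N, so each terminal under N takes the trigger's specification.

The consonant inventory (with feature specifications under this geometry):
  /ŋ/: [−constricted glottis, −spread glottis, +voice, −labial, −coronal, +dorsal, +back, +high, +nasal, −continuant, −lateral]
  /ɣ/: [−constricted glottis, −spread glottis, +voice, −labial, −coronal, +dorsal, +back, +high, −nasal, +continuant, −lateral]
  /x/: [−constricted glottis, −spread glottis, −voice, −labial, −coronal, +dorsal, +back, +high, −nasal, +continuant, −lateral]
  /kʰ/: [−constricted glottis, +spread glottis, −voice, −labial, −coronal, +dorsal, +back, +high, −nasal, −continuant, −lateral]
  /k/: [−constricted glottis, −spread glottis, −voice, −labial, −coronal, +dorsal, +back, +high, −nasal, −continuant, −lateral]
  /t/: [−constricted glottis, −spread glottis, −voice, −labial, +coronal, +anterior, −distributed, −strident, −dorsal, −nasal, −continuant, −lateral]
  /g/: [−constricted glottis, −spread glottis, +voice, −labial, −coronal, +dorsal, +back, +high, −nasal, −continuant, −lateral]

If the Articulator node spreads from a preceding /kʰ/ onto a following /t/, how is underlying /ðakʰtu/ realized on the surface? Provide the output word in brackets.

Terminals under Articulator in this geometry: [coronal], [anterior], [distributed], [strident], [dorsal], [back], [high].
Spreading Articulator from /kʰ/ onto /t/ replaces those values with /kʰ/'s: [−coronal], [+dorsal], [+back], [+high]. Features outside Articulator ([constricted glottis], [spread glottis], [voice], …) stay as in /t/.
This feature bundle is that of [k], so /ðakʰtu/ surfaces as [ðakʰku].

[ðakʰku]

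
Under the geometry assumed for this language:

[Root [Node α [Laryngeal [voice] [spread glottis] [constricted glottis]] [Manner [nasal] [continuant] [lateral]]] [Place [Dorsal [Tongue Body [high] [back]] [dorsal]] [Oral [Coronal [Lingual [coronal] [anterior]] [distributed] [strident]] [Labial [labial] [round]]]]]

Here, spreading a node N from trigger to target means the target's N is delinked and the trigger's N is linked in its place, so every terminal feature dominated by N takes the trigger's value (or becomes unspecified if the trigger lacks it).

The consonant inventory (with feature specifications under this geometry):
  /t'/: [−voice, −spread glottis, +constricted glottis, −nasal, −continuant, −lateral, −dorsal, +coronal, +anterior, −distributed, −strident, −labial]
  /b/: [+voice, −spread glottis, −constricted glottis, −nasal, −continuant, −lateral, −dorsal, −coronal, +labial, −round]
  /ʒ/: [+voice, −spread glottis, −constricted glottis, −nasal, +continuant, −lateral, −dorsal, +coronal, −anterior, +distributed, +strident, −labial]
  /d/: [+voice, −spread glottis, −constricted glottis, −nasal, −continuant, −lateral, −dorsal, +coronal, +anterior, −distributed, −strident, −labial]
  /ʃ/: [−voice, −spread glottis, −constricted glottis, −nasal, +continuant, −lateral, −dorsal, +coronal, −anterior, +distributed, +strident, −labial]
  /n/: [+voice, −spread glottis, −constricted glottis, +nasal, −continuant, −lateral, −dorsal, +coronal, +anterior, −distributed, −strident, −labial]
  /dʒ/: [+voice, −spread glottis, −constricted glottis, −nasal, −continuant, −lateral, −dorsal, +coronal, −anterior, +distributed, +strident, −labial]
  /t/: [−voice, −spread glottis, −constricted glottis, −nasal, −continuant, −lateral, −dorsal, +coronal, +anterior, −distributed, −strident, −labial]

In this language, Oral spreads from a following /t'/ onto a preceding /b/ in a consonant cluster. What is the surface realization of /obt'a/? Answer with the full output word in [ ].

[odt'a]

Terminals under Oral in this geometry: [coronal], [anterior], [distributed], [strident], [labial], [round].
Spreading Oral from /t'/ onto /b/ replaces those values with /t'/'s: [+coronal], [+anterior], [−distributed], [−strident], [−labial]. Features outside Oral ([voice], [spread glottis], [constricted glottis], …) stay as in /b/.
The resulting bundle matches /d/ in the inventory; substituting it for /b/ gives [odt'a].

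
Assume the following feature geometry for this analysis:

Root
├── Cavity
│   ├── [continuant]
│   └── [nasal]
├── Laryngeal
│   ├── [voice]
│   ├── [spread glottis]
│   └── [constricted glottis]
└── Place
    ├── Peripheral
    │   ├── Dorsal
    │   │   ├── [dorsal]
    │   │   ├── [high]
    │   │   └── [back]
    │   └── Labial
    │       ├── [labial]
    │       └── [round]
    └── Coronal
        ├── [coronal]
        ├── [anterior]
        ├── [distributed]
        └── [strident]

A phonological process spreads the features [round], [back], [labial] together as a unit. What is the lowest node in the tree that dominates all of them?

Peripheral

[round]: Root > Place > Peripheral > Labial > [round].
[back]: Root > Place > Peripheral > Dorsal > [back].
[labial] lies under Labial (below Place).
These paths first converge at Peripheral; no daughter of Peripheral dominates all 3 features, so Peripheral is the minimal constituent.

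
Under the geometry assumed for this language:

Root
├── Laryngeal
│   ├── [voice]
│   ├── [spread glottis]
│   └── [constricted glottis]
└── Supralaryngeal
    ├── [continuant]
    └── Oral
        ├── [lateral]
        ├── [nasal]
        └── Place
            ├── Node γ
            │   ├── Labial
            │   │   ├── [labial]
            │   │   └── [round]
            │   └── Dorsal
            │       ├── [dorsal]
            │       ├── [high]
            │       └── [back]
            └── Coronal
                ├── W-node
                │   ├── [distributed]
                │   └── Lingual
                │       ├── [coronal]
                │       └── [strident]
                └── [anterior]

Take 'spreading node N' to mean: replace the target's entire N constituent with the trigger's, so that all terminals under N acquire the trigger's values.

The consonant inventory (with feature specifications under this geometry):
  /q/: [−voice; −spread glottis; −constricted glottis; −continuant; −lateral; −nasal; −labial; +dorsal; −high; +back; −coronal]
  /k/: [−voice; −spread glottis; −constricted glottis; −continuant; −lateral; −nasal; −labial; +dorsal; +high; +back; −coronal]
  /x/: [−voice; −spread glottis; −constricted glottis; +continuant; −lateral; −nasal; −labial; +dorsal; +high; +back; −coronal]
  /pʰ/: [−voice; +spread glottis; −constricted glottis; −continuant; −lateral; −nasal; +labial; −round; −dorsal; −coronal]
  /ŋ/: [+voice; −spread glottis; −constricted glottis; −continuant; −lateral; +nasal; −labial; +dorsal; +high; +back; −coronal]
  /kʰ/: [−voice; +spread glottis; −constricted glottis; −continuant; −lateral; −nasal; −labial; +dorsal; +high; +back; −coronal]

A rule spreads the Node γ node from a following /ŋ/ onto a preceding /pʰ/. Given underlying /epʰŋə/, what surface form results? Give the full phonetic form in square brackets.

Terminals under Node γ in this geometry: [labial], [round], [dorsal], [high], [back].
The target acquires /ŋ/'s values for everything under Node γ — [−labial], [+dorsal], [+high], [+back] — while keeping its own [voice], [spread glottis], [constricted glottis], ….
Among the inventory, only /kʰ/ has exactly this specification, giving the surface form [ekʰŋə].

[ekʰŋə]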